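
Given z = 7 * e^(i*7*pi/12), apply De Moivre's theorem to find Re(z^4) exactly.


Step 1: By De Moivre's theorem, z^4 = 7^4 * e^(i*4*7*pi/12) = 2401 * (cos(7*pi/3) + i*sin(7*pi/3))
Step 2: |z|^4 = 7^4 = 2401
Step 3: Reduce the angle mod 2*pi: 7*pi/3 - 2*pi = pi/3
Step 4: cos(pi/3) = 1/2
Step 5: Re(z^4) = 2401 * 1/2 = 2401/2

2401/2


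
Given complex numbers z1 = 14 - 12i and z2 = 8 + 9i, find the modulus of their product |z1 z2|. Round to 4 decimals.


Step 1: |z1| = sqrt(14^2 + (-12)^2) = sqrt(340)
Step 2: |z2| = sqrt(8^2 + 9^2) = sqrt(145)
Step 3: |z1*z2| = |z1|*|z2| = sqrt(340) * sqrt(145) = sqrt(340 * 145) = sqrt(49300)
Step 4: = 222.036

222.036


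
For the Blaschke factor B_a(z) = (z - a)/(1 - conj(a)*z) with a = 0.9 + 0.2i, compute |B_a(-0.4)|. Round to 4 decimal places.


Step 1: Numerator z0 - a = -0.4 - (0.9 + 0.2i) = -1.3 - 0.2i
Step 2: Denominator 1 - conj(a)*z0 = 1 - (0.9 - 0.2i)*(-0.4) = 1.36 - 0.08i
Step 3: |z0 - a|^2 = (-1.3)^2 + (-0.2)^2 = 1.73; |1 - conj(a)*z0|^2 = 1.36^2 + (-0.08)^2 = 1.856
Step 4: |B_a(-0.4)| = sqrt(1.73 / 1.856) = sqrt(0.932112)
Step 5: = 0.9655

0.9655


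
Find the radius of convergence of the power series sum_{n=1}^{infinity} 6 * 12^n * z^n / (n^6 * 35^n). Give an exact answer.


Step 1: General term a_n = 6 * 12^n / (n^6 * 35^n)
Step 2: By the root test, |a_n|^(1/n) = 6^(1/n) * 12 / (n^(6/n) * 35) -> 12/35 as n -> infinity (since 6^(1/n) -> 1 and n^(6/n) -> 1)
Step 3: R = 1/lim|a_n|^(1/n) = 35/12

35/12


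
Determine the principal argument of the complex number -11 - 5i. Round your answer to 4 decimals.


Step 1: z = -11 - 5i
Step 2: arg(z) = atan2(-5, -11)
Step 3: arg(z) = -2.715

-2.715


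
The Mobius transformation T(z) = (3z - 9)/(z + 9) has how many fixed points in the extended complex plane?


Step 1: Fixed points satisfy T(z) = z
Step 2: z^2 + 6z + 9 = 0
Step 3: Discriminant = 6^2 - 4*1*9 = 0
Step 4: Number of fixed points = 1

1


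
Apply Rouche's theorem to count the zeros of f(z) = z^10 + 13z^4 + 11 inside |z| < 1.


Step 1: On |z| = 1 the three terms have sizes |z^10| = 1^10 = 1, |13z^4| = 13*1^4 = 13, |11| = 11
Step 2: The dominant term is g(z) = 13z^4; let h(z) = z^10 + 11 so f = g + h
Step 3: On |z| = 1: |g| = 13 and |h| <= 1 + 11 = 12
Step 4: Since 13 > 12, |h| < |g| on |z| = 1, so by Rouche f has the same number of zeros as g inside |z| < 1
Step 5: g(z) = 13z^4 has 4 zeros (at the origin, multiplicity 4) inside |z| < 1. Answer = 4

4


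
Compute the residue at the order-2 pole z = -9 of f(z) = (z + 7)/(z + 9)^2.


Step 1: Pole of order 2 at z = -9
Step 2: Res = lim d/dz [(z + 9)^2 * f(z)] as z -> -9
Step 3: (z + 9)^2 * f(z) = z + 7
Step 4: d/dz[z + 7] = 1

1


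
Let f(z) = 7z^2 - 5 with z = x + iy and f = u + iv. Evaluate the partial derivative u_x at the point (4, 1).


Step 1: f(z) = 7(x+iy)^2 - 5
Step 2: u = 7(x^2 - y^2) - 5
Step 3: u_x = 14x + 0
Step 4: At (4, 1): u_x = 56 + 0 = 56

56


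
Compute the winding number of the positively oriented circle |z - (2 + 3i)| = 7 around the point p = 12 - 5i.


Step 1: Center c = (2, 3), radius = 7
Step 2: |p - c|^2 = 10^2 + (-8)^2 = 164
Step 3: r^2 = 49
Step 4: |p-c| > r so winding number = 0

0


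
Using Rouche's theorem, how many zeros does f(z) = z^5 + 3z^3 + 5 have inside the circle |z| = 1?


Step 1: On |z| = 1 the three terms have sizes |z^5| = 1^5 = 1, |3z^3| = 3*1^3 = 3, |5| = 5
Step 2: The dominant term is g(z) = 5; let h(z) = z^5 + 3z^3 so f = g + h
Step 3: On |z| = 1: |g| = 5 and |h| <= 1 + 3 = 4
Step 4: Since 5 > 4, |h| < |g| on |z| = 1, so by Rouche f has the same number of zeros as g inside |z| < 1
Step 5: g(z) = 5 is a nonzero constant with no zeros inside |z| < 1. Answer = 0

0


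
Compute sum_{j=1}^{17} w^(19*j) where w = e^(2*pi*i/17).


Step 1: The sum sum_{j=1}^{n} w^(k*j) equals n if n | k, else 0.
Step 2: Here n = 17, k = 19
Step 3: Does n divide k? 17 | 19 -> False
Step 4: Sum = 0

0


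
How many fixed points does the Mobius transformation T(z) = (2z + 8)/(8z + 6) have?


Step 1: Fixed points satisfy T(z) = z
Step 2: 8z^2 + 4z - 8 = 0
Step 3: Discriminant = 4^2 - 4*8*(-8) = 272
Step 4: Number of fixed points = 2

2


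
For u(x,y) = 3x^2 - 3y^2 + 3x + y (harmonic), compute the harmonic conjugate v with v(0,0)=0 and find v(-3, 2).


Step 1: v_x = -u_y = 6y - 1
Step 2: v_y = u_x = 6x + 3
Step 3: v = 6xy - x + 3y + C
Step 4: v(0,0) = 0 => C = 0
Step 5: v(-3, 2) = -27

-27


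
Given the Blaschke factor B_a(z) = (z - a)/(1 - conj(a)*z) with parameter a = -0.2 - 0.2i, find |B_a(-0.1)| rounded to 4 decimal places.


Step 1: Numerator z0 - a = -0.1 - (-0.2 - 0.2i) = 0.1 + 0.2i
Step 2: Denominator 1 - conj(a)*z0 = 1 - (-0.2 + 0.2i)*(-0.1) = 0.98 + 0.02i
Step 3: |z0 - a|^2 = 0.1^2 + 0.2^2 = 0.05; |1 - conj(a)*z0|^2 = 0.98^2 + 0.02^2 = 0.9608
Step 4: |B_a(-0.1)| = sqrt(0.05 / 0.9608) = sqrt(0.05204)
Step 5: = 0.2281

0.2281


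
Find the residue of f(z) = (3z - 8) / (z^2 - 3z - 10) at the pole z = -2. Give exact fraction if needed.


Step 1: Q(z) = z^2 - 3z - 10 = (z + 2)(z - 5)
Step 2: Q'(z) = 2z - 3
Step 3: Q'(-2) = -7, P(-2) = -14
Step 4: Res = P(-2)/Q'(-2) = -14/(-7) = 2

2


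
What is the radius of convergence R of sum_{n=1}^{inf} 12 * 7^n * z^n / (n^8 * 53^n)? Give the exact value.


Step 1: General term a_n = 12 * 7^n / (n^8 * 53^n)
Step 2: By the root test, |a_n|^(1/n) = 12^(1/n) * 7 / (n^(8/n) * 53) -> 7/53 as n -> infinity (since 12^(1/n) -> 1 and n^(8/n) -> 1)
Step 3: R = 1/lim|a_n|^(1/n) = 53/7

53/7


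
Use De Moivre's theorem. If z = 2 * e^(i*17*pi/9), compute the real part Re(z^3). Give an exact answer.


Step 1: By De Moivre's theorem, z^3 = 2^3 * e^(i*3*17*pi/9) = 8 * (cos(17*pi/3) + i*sin(17*pi/3))
Step 2: |z|^3 = 2^3 = 8
Step 3: Reduce the angle mod 2*pi: 17*pi/3 - 4*pi = 5*pi/3
Step 4: cos(5*pi/3) = 1/2
Step 5: Re(z^3) = 8 * 1/2 = 4

4


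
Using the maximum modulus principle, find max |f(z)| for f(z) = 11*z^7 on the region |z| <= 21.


Step 1: On |z| = 21, |f(z)| = 11 * |z|^7 = 11 * 21^7
Step 2: By maximum modulus principle, maximum is on boundary.
Step 3: Maximum = 11 * 1801088541 = 19811973951

19811973951


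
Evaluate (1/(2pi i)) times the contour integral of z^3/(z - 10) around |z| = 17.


Step 1: f(z) = z^3, a = 10 is inside |z| = 17
Step 2: By Cauchy integral formula: (1/(2pi*i)) * integral = f(a)
Step 3: f(10) = 10^3 = 1000

1000


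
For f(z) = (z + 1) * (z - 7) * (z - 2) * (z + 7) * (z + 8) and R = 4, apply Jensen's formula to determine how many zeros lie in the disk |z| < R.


Jensen's formula: (1/2pi)*integral log|f(Re^it)|dt = log|f(0)| + sum_{|a_k|<R} log(R/|a_k|)
Step 1: f(0) = 1 * (-7) * (-2) * 7 * 8 = 784
Step 2: log|f(0)| = log|-1| + log|7| + log|2| + log|-7| + log|-8| = 6.6644
Step 3: Zeros inside |z| < 4: -1, 2
Step 4: Jensen sum = log(4/1) + log(4/2) = 2.0794
Step 5: n(R) = number of terms in the Jensen sum = count of zeros inside |z| < 4 = 2

2


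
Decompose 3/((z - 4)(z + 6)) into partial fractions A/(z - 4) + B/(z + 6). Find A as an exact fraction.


Step 1: Multiply both sides by (z - 4) and set z = 4
Step 2: A = 3 / (4 + 6)
Step 3: A = 3 / 10
Step 4: A = 3/10

3/10


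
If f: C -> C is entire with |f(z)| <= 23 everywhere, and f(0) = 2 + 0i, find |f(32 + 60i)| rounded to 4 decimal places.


Step 1: By Liouville's theorem, a bounded entire function is constant.
Step 2: f(z) = f(0) = 2 + 0i for all z.
Step 3: |f(w)| = |2 + 0i| = sqrt(4 + 0)
Step 4: = 2.0

2.0


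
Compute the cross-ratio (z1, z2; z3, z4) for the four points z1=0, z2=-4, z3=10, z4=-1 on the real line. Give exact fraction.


Step 1: (z1-z3)(z2-z4) = (-10) * (-3) = 30
Step 2: (z1-z4)(z2-z3) = 1 * (-14) = -14
Step 3: Cross-ratio = -30/14 = -15/7

-15/7


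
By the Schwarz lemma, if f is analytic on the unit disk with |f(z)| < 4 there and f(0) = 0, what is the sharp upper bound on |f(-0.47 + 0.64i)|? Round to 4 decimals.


Step 1: g = f/4 maps D -> D with g(0) = 0, so by the Schwarz lemma |g(z)| <= |z|, i.e. |f(z)| <= 4|z|; this is sharp (f(z) = 4z).
Step 2: |z0|^2 = (-0.47)^2 + 0.64^2 = 0.6305
Step 3: |z0| = sqrt(0.6305) = 0.79404
Step 4: Best bound = 4 * |z0| = 4 * 0.79404 = 3.1762

3.1762


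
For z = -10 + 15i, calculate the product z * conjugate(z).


Step 1: conj(z) = -10 - 15i
Step 2: z * conj(z) = (-10)^2 + 15^2
Step 3: = 100 + 225 = 325

325


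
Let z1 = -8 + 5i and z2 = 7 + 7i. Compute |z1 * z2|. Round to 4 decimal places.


Step 1: |z1| = sqrt((-8)^2 + 5^2) = sqrt(89)
Step 2: |z2| = sqrt(7^2 + 7^2) = sqrt(98)
Step 3: |z1*z2| = |z1|*|z2| = sqrt(89) * sqrt(98) = sqrt(89 * 98) = sqrt(8722)
Step 4: = 93.3916

93.3916


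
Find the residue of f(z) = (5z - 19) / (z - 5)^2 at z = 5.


Step 1: Pole of order 2 at z = 5
Step 2: Res = lim d/dz [(z - 5)^2 * f(z)] as z -> 5
Step 3: (z - 5)^2 * f(z) = 5z - 19
Step 4: d/dz[5z - 19] = 5

5


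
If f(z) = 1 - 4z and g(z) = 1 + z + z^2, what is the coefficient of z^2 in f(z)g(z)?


Step 1: z^2 term in f*g comes from: (1)*(z^2) + (-4z)*(z) + (0)*(1)
Step 2: = 1 - 4 + 0
Step 3: = -3

-3


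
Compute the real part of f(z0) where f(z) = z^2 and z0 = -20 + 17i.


Step 1: z0 = -20 + 17i
Step 2: z0^2 = (-20)^2 - 17^2 - 680i
Step 3: real part = 400 - 289 = 111

111


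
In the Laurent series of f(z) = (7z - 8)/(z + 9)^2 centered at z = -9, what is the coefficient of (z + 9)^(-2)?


Step 1: Write the numerator in powers of (z + 9): 7z - 8 = 7(z + 9) + (7*(-9) - 8) = 7(z + 9) - 71
Step 2: Divide by (z + 9)^2: f(z) = -71(z + 9)^(-2) + 7(z + 9)^(-1)
Step 3: This finite sum is the Laurent series of f about z = -9.
Step 4: Coefficient of (z + 9)^(-2) = 7*(-9) - 8 = -71

-71


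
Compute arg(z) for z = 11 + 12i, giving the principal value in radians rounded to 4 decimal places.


Step 1: z = 11 + 12i
Step 2: arg(z) = atan2(12, 11)
Step 3: arg(z) = 0.8288

0.8288


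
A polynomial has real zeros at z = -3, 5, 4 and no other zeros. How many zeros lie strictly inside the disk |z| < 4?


Step 1: Check each root:
  z = -3: |-3| = 3 < 4
  z = 5: |5| = 5 >= 4
  z = 4: |4| = 4 >= 4
Step 2: Count = 1

1


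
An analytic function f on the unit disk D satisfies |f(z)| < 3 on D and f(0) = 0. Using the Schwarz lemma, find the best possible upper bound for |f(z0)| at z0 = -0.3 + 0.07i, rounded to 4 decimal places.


Step 1: g = f/3 maps D -> D with g(0) = 0, so by the Schwarz lemma |g(z)| <= |z|, i.e. |f(z)| <= 3|z|; this is sharp (f(z) = 3z).
Step 2: |z0|^2 = (-0.3)^2 + 0.07^2 = 0.0949
Step 3: |z0| = sqrt(0.0949) = 0.308058
Step 4: Best bound = 3 * |z0| = 3 * 0.308058 = 0.9242

0.9242


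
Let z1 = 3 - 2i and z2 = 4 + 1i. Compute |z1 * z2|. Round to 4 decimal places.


Step 1: |z1| = sqrt(3^2 + (-2)^2) = sqrt(13)
Step 2: |z2| = sqrt(4^2 + 1^2) = sqrt(17)
Step 3: |z1*z2| = |z1|*|z2| = sqrt(13) * sqrt(17) = sqrt(13 * 17) = sqrt(221)
Step 4: = 14.8661

14.8661


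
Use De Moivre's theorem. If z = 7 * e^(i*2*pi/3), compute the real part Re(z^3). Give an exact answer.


Step 1: By De Moivre's theorem, z^3 = 7^3 * e^(i*3*2*pi/3) = 343 * (cos(2*pi) + i*sin(2*pi))
Step 2: |z|^3 = 7^3 = 343
Step 3: Reduce the angle mod 2*pi: 2*pi - 2*pi = 0
Step 4: cos(0) = 1
Step 5: Re(z^3) = 343 * 1 = 343

343


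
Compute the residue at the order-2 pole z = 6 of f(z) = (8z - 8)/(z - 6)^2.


Step 1: Pole of order 2 at z = 6
Step 2: Res = lim d/dz [(z - 6)^2 * f(z)] as z -> 6
Step 3: (z - 6)^2 * f(z) = 8z - 8
Step 4: d/dz[8z - 8] = 8

8


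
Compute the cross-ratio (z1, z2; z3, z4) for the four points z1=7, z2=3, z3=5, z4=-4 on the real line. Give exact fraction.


Step 1: (z1-z3)(z2-z4) = 2 * 7 = 14
Step 2: (z1-z4)(z2-z3) = 11 * (-2) = -22
Step 3: Cross-ratio = -14/22 = -7/11

-7/11


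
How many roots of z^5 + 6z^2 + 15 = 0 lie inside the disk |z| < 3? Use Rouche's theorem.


Step 1: On |z| = 3 the three terms have sizes |z^5| = 3^5 = 243, |6z^2| = 6*3^2 = 54, |15| = 15
Step 2: The dominant term is g(z) = z^5; let h(z) = 6z^2 + 15 so f = g + h
Step 3: On |z| = 3: |g| = 243 and |h| <= 54 + 15 = 69
Step 4: Since 243 > 69, |h| < |g| on |z| = 3, so by Rouche f has the same number of zeros as g inside |z| < 3
Step 5: g(z) = z^5 has 5 zeros (all at the origin) inside |z| < 3. Answer = 5

5


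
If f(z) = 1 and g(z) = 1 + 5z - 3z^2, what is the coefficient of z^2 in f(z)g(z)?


Step 1: z^2 term in f*g comes from: (1)*(-3z^2) + (0)*(5z) + (0)*(1)
Step 2: = -3 + 0 + 0
Step 3: = -3

-3


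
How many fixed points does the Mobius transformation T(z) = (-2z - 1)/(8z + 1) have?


Step 1: Fixed points satisfy T(z) = z
Step 2: 8z^2 + 3z + 1 = 0
Step 3: Discriminant = 3^2 - 4*8*1 = -23
Step 4: Number of fixed points = 2

2


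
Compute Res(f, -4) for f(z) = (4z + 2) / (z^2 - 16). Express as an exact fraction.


Step 1: Q(z) = z^2 - 16 = (z + 4)(z - 4)
Step 2: Q'(z) = 2z
Step 3: Q'(-4) = -8, P(-4) = -14
Step 4: Res = P(-4)/Q'(-4) = -14/(-8) = 7/4

7/4


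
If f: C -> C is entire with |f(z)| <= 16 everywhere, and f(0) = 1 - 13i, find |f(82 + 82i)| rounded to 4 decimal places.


Step 1: By Liouville's theorem, a bounded entire function is constant.
Step 2: f(z) = f(0) = 1 - 13i for all z.
Step 3: |f(w)| = |1 - 13i| = sqrt(1 + 169)
Step 4: = 13.0384

13.0384


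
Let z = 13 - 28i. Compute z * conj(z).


Step 1: conj(z) = 13 + 28i
Step 2: z * conj(z) = 13^2 + (-28)^2
Step 3: = 169 + 784 = 953

953


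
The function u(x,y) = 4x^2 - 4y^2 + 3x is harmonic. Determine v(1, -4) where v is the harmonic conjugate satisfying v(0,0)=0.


Step 1: v_x = -u_y = 8y + 0
Step 2: v_y = u_x = 8x + 3
Step 3: v = 8xy + 3y + C
Step 4: v(0,0) = 0 => C = 0
Step 5: v(1, -4) = -44

-44


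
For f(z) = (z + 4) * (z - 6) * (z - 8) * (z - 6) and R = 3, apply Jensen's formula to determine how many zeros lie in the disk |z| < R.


Jensen's formula: (1/2pi)*integral log|f(Re^it)|dt = log|f(0)| + sum_{|a_k|<R} log(R/|a_k|)
Step 1: f(0) = 4 * (-6) * (-8) * (-6) = -1152
Step 2: log|f(0)| = log|-4| + log|6| + log|8| + log|6| = 7.0493
Step 3: Zeros inside |z| < 3: none
Step 4: Jensen sum = (empty sum) = 0
Step 5: n(R) = number of terms in the Jensen sum = count of zeros inside |z| < 3 = 0

0


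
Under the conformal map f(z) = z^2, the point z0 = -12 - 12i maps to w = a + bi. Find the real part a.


Step 1: z0 = -12 - 12i
Step 2: z0^2 = (-12)^2 - (-12)^2 + 288i
Step 3: real part = 144 - 144 = 0

0


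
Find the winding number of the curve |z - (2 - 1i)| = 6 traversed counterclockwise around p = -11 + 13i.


Step 1: Center c = (2, -1), radius = 6
Step 2: |p - c|^2 = (-13)^2 + 14^2 = 365
Step 3: r^2 = 36
Step 4: |p-c| > r so winding number = 0

0


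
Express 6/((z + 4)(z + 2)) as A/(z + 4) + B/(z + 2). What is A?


Step 1: Multiply both sides by (z + 4) and set z = -4
Step 2: A = 6 / (-4 + 2)
Step 3: A = 6 / (-2)
Step 4: A = -3

-3


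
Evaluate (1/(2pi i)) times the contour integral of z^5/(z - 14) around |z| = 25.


Step 1: f(z) = z^5, a = 14 is inside |z| = 25
Step 2: By Cauchy integral formula: (1/(2pi*i)) * integral = f(a)
Step 3: f(14) = 14^5 = 537824

537824


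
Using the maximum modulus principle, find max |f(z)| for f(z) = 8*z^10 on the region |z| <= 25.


Step 1: On |z| = 25, |f(z)| = 8 * |z|^10 = 8 * 25^10
Step 2: By maximum modulus principle, maximum is on boundary.
Step 3: Maximum = 8 * 95367431640625 = 762939453125000

762939453125000


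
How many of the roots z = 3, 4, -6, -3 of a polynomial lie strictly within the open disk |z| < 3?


Step 1: Check each root:
  z = 3: |3| = 3 >= 3
  z = 4: |4| = 4 >= 3
  z = -6: |-6| = 6 >= 3
  z = -3: |-3| = 3 >= 3
Step 2: Count = 0

0


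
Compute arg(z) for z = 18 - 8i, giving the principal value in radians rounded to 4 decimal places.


Step 1: z = 18 - 8i
Step 2: arg(z) = atan2(-8, 18)
Step 3: arg(z) = -0.4182

-0.4182


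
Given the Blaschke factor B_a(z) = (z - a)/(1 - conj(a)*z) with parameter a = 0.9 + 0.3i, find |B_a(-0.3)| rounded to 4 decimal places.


Step 1: Numerator z0 - a = -0.3 - (0.9 + 0.3i) = -1.2 - 0.3i
Step 2: Denominator 1 - conj(a)*z0 = 1 - (0.9 - 0.3i)*(-0.3) = 1.27 - 0.09i
Step 3: |z0 - a|^2 = (-1.2)^2 + (-0.3)^2 = 1.53; |1 - conj(a)*z0|^2 = 1.27^2 + (-0.09)^2 = 1.621
Step 4: |B_a(-0.3)| = sqrt(1.53 / 1.621) = sqrt(0.943862)
Step 5: = 0.9715

0.9715


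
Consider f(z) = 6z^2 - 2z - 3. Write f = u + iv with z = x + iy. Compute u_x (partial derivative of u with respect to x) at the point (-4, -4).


Step 1: f(z) = 6(x+iy)^2 - 2(x+iy) - 3
Step 2: u = 6(x^2 - y^2) - 2x - 3
Step 3: u_x = 12x - 2
Step 4: At (-4, -4): u_x = -48 - 2 = -50

-50


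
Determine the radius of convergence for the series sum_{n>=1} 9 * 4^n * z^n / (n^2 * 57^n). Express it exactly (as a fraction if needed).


Step 1: General term a_n = 9 * 4^n / (n^2 * 57^n)
Step 2: By the root test, |a_n|^(1/n) = 9^(1/n) * 4 / (n^(2/n) * 57) -> 4/57 as n -> infinity (since 9^(1/n) -> 1 and n^(2/n) -> 1)
Step 3: R = 1/lim|a_n|^(1/n) = 57/4

57/4


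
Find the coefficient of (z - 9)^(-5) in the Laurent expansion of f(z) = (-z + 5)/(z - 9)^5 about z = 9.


Step 1: Write the numerator in powers of (z - 9): -z + 5 = -(z - 9) + (-1*9 + 5) = -(z - 9) - 4
Step 2: Divide by (z - 9)^5: f(z) = -4(z - 9)^(-5) - (z - 9)^(-4)
Step 3: This finite sum is the Laurent series of f about z = 9.
Step 4: Coefficient of (z - 9)^(-5) = -1*9 + 5 = -4

-4


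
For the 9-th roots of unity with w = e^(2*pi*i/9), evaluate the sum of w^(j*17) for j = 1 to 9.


Step 1: The sum sum_{j=1}^{n} w^(k*j) equals n if n | k, else 0.
Step 2: Here n = 9, k = 17
Step 3: Does n divide k? 9 | 17 -> False
Step 4: Sum = 0

0


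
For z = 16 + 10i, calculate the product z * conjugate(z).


Step 1: conj(z) = 16 - 10i
Step 2: z * conj(z) = 16^2 + 10^2
Step 3: = 256 + 100 = 356

356


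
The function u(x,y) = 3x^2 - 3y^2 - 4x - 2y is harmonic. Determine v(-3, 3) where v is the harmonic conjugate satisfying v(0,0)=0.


Step 1: v_x = -u_y = 6y + 2
Step 2: v_y = u_x = 6x - 4
Step 3: v = 6xy + 2x - 4y + C
Step 4: v(0,0) = 0 => C = 0
Step 5: v(-3, 3) = -72

-72


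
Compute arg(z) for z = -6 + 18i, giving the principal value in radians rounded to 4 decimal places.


Step 1: z = -6 + 18i
Step 2: arg(z) = atan2(18, -6)
Step 3: arg(z) = 1.8925

1.8925


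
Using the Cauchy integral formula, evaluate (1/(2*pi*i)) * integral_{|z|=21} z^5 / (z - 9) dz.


Step 1: f(z) = z^5, a = 9 is inside |z| = 21
Step 2: By Cauchy integral formula: (1/(2pi*i)) * integral = f(a)
Step 3: f(9) = 9^5 = 59049

59049


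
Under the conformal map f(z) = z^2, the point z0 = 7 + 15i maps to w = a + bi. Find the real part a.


Step 1: z0 = 7 + 15i
Step 2: z0^2 = 7^2 - 15^2 + 210i
Step 3: real part = 49 - 225 = -176

-176


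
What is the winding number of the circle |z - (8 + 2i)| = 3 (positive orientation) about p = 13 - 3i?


Step 1: Center c = (8, 2), radius = 3
Step 2: |p - c|^2 = 5^2 + (-5)^2 = 50
Step 3: r^2 = 9
Step 4: |p-c| > r so winding number = 0

0


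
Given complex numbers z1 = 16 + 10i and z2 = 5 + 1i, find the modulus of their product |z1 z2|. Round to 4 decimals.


Step 1: |z1| = sqrt(16^2 + 10^2) = sqrt(356)
Step 2: |z2| = sqrt(5^2 + 1^2) = sqrt(26)
Step 3: |z1*z2| = |z1|*|z2| = sqrt(356) * sqrt(26) = sqrt(356 * 26) = sqrt(9256)
Step 4: = 96.2081

96.2081


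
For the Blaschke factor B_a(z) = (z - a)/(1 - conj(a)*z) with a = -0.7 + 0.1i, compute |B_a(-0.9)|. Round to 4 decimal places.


Step 1: Numerator z0 - a = -0.9 - (-0.7 + 0.1i) = -0.2 - 0.1i
Step 2: Denominator 1 - conj(a)*z0 = 1 - (-0.7 - 0.1i)*(-0.9) = 0.37 - 0.09i
Step 3: |z0 - a|^2 = (-0.2)^2 + (-0.1)^2 = 0.05; |1 - conj(a)*z0|^2 = 0.37^2 + (-0.09)^2 = 0.145
Step 4: |B_a(-0.9)| = sqrt(0.05 / 0.145) = sqrt(0.344828)
Step 5: = 0.5872

0.5872


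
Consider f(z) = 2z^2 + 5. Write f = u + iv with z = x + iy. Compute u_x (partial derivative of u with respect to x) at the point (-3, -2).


Step 1: f(z) = 2(x+iy)^2 + 5
Step 2: u = 2(x^2 - y^2) + 5
Step 3: u_x = 4x + 0
Step 4: At (-3, -2): u_x = -12 + 0 = -12

-12


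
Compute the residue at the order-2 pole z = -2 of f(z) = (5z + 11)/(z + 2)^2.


Step 1: Pole of order 2 at z = -2
Step 2: Res = lim d/dz [(z + 2)^2 * f(z)] as z -> -2
Step 3: (z + 2)^2 * f(z) = 5z + 11
Step 4: d/dz[5z + 11] = 5

5


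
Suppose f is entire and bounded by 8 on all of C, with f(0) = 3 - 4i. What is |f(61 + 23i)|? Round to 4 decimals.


Step 1: By Liouville's theorem, a bounded entire function is constant.
Step 2: f(z) = f(0) = 3 - 4i for all z.
Step 3: |f(w)| = |3 - 4i| = sqrt(9 + 16)
Step 4: = 5.0

5.0


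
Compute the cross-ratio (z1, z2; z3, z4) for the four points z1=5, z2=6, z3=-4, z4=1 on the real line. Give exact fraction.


Step 1: (z1-z3)(z2-z4) = 9 * 5 = 45
Step 2: (z1-z4)(z2-z3) = 4 * 10 = 40
Step 3: Cross-ratio = 45/40 = 9/8

9/8


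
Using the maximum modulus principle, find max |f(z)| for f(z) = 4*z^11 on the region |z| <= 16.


Step 1: On |z| = 16, |f(z)| = 4 * |z|^11 = 4 * 16^11
Step 2: By maximum modulus principle, maximum is on boundary.
Step 3: Maximum = 4 * 17592186044416 = 70368744177664

70368744177664


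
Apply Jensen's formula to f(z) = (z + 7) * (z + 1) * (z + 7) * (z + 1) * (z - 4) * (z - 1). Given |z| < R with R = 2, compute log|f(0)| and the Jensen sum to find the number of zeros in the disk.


Jensen's formula: (1/2pi)*integral log|f(Re^it)|dt = log|f(0)| + sum_{|a_k|<R} log(R/|a_k|)
Step 1: f(0) = 7 * 1 * 7 * 1 * (-4) * (-1) = 196
Step 2: log|f(0)| = log|-7| + log|-1| + log|-7| + log|-1| + log|4| + log|1| = 5.2781
Step 3: Zeros inside |z| < 2: -1, -1, 1
Step 4: Jensen sum = log(2/1) + log(2/1) + log(2/1) = 2.0794
Step 5: n(R) = number of terms in the Jensen sum = count of zeros inside |z| < 2 = 3

3


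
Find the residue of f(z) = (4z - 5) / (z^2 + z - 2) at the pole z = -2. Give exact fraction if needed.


Step 1: Q(z) = z^2 + z - 2 = (z + 2)(z - 1)
Step 2: Q'(z) = 2z + 1
Step 3: Q'(-2) = -3, P(-2) = -13
Step 4: Res = P(-2)/Q'(-2) = -13/(-3) = 13/3

13/3


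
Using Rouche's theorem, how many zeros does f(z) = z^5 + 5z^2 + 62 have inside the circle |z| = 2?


Step 1: On |z| = 2 the three terms have sizes |z^5| = 2^5 = 32, |5z^2| = 5*2^2 = 20, |62| = 62
Step 2: The dominant term is g(z) = 62; let h(z) = z^5 + 5z^2 so f = g + h
Step 3: On |z| = 2: |g| = 62 and |h| <= 32 + 20 = 52
Step 4: Since 62 > 52, |h| < |g| on |z| = 2, so by Rouche f has the same number of zeros as g inside |z| < 2
Step 5: g(z) = 62 is a nonzero constant with no zeros inside |z| < 2. Answer = 0

0


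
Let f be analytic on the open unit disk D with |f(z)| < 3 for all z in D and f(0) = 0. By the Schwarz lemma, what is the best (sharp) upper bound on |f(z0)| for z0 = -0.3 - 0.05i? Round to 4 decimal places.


Step 1: g = f/3 maps D -> D with g(0) = 0, so by the Schwarz lemma |g(z)| <= |z|, i.e. |f(z)| <= 3|z|; this is sharp (f(z) = 3z).
Step 2: |z0|^2 = (-0.3)^2 + (-0.05)^2 = 0.0925
Step 3: |z0| = sqrt(0.0925) = 0.304138
Step 4: Best bound = 3 * |z0| = 3 * 0.304138 = 0.9124

0.9124


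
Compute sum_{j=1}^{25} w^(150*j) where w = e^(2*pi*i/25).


Step 1: The sum sum_{j=1}^{n} w^(k*j) equals n if n | k, else 0.
Step 2: Here n = 25, k = 150
Step 3: Does n divide k? 25 | 150 -> True
Step 4: Sum = 25

25


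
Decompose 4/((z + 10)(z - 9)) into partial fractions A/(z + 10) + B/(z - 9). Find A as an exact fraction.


Step 1: Multiply both sides by (z + 10) and set z = -10
Step 2: A = 4 / (-10 - 9)
Step 3: A = 4 / (-19)
Step 4: A = -4/19

-4/19


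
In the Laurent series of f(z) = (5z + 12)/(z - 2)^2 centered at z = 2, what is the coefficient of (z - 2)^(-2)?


Step 1: Write the numerator in powers of (z - 2): 5z + 12 = 5(z - 2) + (5*2 + 12) = 5(z - 2) + 22
Step 2: Divide by (z - 2)^2: f(z) = 22(z - 2)^(-2) + 5(z - 2)^(-1)
Step 3: This finite sum is the Laurent series of f about z = 2.
Step 4: Coefficient of (z - 2)^(-2) = 5*2 + 12 = 22

22


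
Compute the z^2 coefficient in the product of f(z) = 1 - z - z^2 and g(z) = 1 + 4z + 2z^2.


Step 1: z^2 term in f*g comes from: (1)*(2z^2) + (-z)*(4z) + (-z^2)*(1)
Step 2: = 2 - 4 - 1
Step 3: = -3

-3


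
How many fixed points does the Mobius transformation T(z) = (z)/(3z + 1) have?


Step 1: Fixed points satisfy T(z) = z
Step 2: 3z^2 = 0
Step 3: Discriminant = 0^2 - 4*3*0 = 0
Step 4: Number of fixed points = 1

1


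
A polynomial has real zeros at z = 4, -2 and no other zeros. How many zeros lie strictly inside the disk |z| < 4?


Step 1: Check each root:
  z = 4: |4| = 4 >= 4
  z = -2: |-2| = 2 < 4
Step 2: Count = 1

1


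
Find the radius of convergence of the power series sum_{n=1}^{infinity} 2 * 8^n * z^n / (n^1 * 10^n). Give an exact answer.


Step 1: General term a_n = 2 * 8^n / (n^1 * 10^n)
Step 2: By the root test, |a_n|^(1/n) = 2^(1/n) * 8 / (n^(1/n) * 10) -> 8/10 as n -> infinity (since 2^(1/n) -> 1 and n^(1/n) -> 1)
Step 3: R = 1/lim|a_n|^(1/n) = 10/8 = 5/4

5/4


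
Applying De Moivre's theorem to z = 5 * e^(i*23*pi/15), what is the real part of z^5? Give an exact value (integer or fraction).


Step 1: By De Moivre's theorem, z^5 = 5^5 * e^(i*5*23*pi/15) = 3125 * (cos(23*pi/3) + i*sin(23*pi/3))
Step 2: |z|^5 = 5^5 = 3125
Step 3: Reduce the angle mod 2*pi: 23*pi/3 - 6*pi = 5*pi/3
Step 4: cos(5*pi/3) = 1/2
Step 5: Re(z^5) = 3125 * 1/2 = 3125/2

3125/2


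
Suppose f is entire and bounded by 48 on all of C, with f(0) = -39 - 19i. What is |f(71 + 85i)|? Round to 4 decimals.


Step 1: By Liouville's theorem, a bounded entire function is constant.
Step 2: f(z) = f(0) = -39 - 19i for all z.
Step 3: |f(w)| = |-39 - 19i| = sqrt(1521 + 361)
Step 4: = 43.382

43.382


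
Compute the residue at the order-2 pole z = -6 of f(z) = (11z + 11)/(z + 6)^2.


Step 1: Pole of order 2 at z = -6
Step 2: Res = lim d/dz [(z + 6)^2 * f(z)] as z -> -6
Step 3: (z + 6)^2 * f(z) = 11z + 11
Step 4: d/dz[11z + 11] = 11

11


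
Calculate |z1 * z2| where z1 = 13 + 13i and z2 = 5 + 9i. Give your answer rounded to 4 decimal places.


Step 1: |z1| = sqrt(13^2 + 13^2) = sqrt(338)
Step 2: |z2| = sqrt(5^2 + 9^2) = sqrt(106)
Step 3: |z1*z2| = |z1|*|z2| = sqrt(338) * sqrt(106) = sqrt(338 * 106) = sqrt(35828)
Step 4: = 189.2829

189.2829


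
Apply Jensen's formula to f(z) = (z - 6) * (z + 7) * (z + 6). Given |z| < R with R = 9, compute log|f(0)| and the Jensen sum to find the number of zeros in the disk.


Jensen's formula: (1/2pi)*integral log|f(Re^it)|dt = log|f(0)| + sum_{|a_k|<R} log(R/|a_k|)
Step 1: f(0) = (-6) * 7 * 6 = -252
Step 2: log|f(0)| = log|6| + log|-7| + log|-6| = 5.5294
Step 3: Zeros inside |z| < 9: 6, -7, -6
Step 4: Jensen sum = log(9/6) + log(9/7) + log(9/6) = 1.0622
Step 5: n(R) = number of terms in the Jensen sum = count of zeros inside |z| < 9 = 3

3


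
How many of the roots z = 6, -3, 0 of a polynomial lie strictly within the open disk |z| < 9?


Step 1: Check each root:
  z = 6: |6| = 6 < 9
  z = -3: |-3| = 3 < 9
  z = 0: |0| = 0 < 9
Step 2: Count = 3

3


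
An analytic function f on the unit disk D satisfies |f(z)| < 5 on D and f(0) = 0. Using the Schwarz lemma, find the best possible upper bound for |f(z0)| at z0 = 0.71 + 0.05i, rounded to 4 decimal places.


Step 1: g = f/5 maps D -> D with g(0) = 0, so by the Schwarz lemma |g(z)| <= |z|, i.e. |f(z)| <= 5|z|; this is sharp (f(z) = 5z).
Step 2: |z0|^2 = 0.71^2 + 0.05^2 = 0.5066
Step 3: |z0| = sqrt(0.5066) = 0.711758
Step 4: Best bound = 5 * |z0| = 5 * 0.711758 = 3.5588

3.5588


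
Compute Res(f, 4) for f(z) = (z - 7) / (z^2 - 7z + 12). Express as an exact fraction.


Step 1: Q(z) = z^2 - 7z + 12 = (z - 4)(z - 3)
Step 2: Q'(z) = 2z - 7
Step 3: Q'(4) = 1, P(4) = -3
Step 4: Res = P(4)/Q'(4) = -3/1 = -3

-3


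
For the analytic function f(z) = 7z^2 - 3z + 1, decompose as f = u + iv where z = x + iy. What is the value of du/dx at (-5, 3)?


Step 1: f(z) = 7(x+iy)^2 - 3(x+iy) + 1
Step 2: u = 7(x^2 - y^2) - 3x + 1
Step 3: u_x = 14x - 3
Step 4: At (-5, 3): u_x = -70 - 3 = -73

-73


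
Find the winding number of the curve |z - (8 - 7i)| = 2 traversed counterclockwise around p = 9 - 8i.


Step 1: Center c = (8, -7), radius = 2
Step 2: |p - c|^2 = 1^2 + (-1)^2 = 2
Step 3: r^2 = 4
Step 4: |p-c| < r so winding number = 1

1


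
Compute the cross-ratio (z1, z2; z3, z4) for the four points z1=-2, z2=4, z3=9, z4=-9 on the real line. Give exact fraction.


Step 1: (z1-z3)(z2-z4) = (-11) * 13 = -143
Step 2: (z1-z4)(z2-z3) = 7 * (-5) = -35
Step 3: Cross-ratio = 143/35 = 143/35

143/35


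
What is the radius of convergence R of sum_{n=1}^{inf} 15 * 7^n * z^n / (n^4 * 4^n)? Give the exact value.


Step 1: General term a_n = 15 * 7^n / (n^4 * 4^n)
Step 2: By the root test, |a_n|^(1/n) = 15^(1/n) * 7 / (n^(4/n) * 4) -> 7/4 as n -> infinity (since 15^(1/n) -> 1 and n^(4/n) -> 1)
Step 3: R = 1/lim|a_n|^(1/n) = 4/7

4/7


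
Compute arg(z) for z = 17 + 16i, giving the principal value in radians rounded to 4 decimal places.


Step 1: z = 17 + 16i
Step 2: arg(z) = atan2(16, 17)
Step 3: arg(z) = 0.7551

0.7551


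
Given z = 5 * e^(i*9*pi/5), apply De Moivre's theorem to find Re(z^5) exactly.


Step 1: By De Moivre's theorem, z^5 = 5^5 * e^(i*5*9*pi/5) = 3125 * (cos(9*pi) + i*sin(9*pi))
Step 2: |z|^5 = 5^5 = 3125
Step 3: Reduce the angle mod 2*pi: 9*pi - 8*pi = pi
Step 4: cos(pi) = -1
Step 5: Re(z^5) = 3125 * (-1) = -3125

-3125


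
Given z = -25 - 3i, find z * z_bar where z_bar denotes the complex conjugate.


Step 1: conj(z) = -25 + 3i
Step 2: z * conj(z) = (-25)^2 + (-3)^2
Step 3: = 625 + 9 = 634

634


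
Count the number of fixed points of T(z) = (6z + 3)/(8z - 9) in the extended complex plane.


Step 1: Fixed points satisfy T(z) = z
Step 2: 8z^2 - 15z - 3 = 0
Step 3: Discriminant = (-15)^2 - 4*8*(-3) = 321
Step 4: Number of fixed points = 2

2


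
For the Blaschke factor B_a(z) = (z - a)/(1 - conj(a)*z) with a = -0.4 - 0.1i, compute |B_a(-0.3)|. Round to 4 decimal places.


Step 1: Numerator z0 - a = -0.3 - (-0.4 - 0.1i) = 0.1 + 0.1i
Step 2: Denominator 1 - conj(a)*z0 = 1 - (-0.4 + 0.1i)*(-0.3) = 0.88 + 0.03i
Step 3: |z0 - a|^2 = 0.1^2 + 0.1^2 = 0.02; |1 - conj(a)*z0|^2 = 0.88^2 + 0.03^2 = 0.7753
Step 4: |B_a(-0.3)| = sqrt(0.02 / 0.7753) = sqrt(0.025796)
Step 5: = 0.1606

0.1606


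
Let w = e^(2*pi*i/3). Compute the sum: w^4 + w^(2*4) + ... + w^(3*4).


Step 1: The sum sum_{j=1}^{n} w^(k*j) equals n if n | k, else 0.
Step 2: Here n = 3, k = 4
Step 3: Does n divide k? 3 | 4 -> False
Step 4: Sum = 0

0


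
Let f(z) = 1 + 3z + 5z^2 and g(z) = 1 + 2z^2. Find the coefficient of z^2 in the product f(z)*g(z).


Step 1: z^2 term in f*g comes from: (1)*(2z^2) + (3z)*(0) + (5z^2)*(1)
Step 2: = 2 + 0 + 5
Step 3: = 7

7


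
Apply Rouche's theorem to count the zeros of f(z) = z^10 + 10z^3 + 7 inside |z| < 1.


Step 1: On |z| = 1 the three terms have sizes |z^10| = 1^10 = 1, |10z^3| = 10*1^3 = 10, |7| = 7
Step 2: The dominant term is g(z) = 10z^3; let h(z) = z^10 + 7 so f = g + h
Step 3: On |z| = 1: |g| = 10 and |h| <= 1 + 7 = 8
Step 4: Since 10 > 8, |h| < |g| on |z| = 1, so by Rouche f has the same number of zeros as g inside |z| < 1
Step 5: g(z) = 10z^3 has 3 zeros (at the origin, multiplicity 3) inside |z| < 1. Answer = 3

3


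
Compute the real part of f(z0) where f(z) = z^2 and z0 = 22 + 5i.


Step 1: z0 = 22 + 5i
Step 2: z0^2 = 22^2 - 5^2 + 220i
Step 3: real part = 484 - 25 = 459

459


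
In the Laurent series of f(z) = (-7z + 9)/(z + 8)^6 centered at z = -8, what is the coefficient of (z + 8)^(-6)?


Step 1: Write the numerator in powers of (z + 8): -7z + 9 = -7(z + 8) + (-7*(-8) + 9) = -7(z + 8) + 65
Step 2: Divide by (z + 8)^6: f(z) = 65(z + 8)^(-6) - 7(z + 8)^(-5)
Step 3: This finite sum is the Laurent series of f about z = -8.
Step 4: Coefficient of (z + 8)^(-6) = -7*(-8) + 9 = 65

65


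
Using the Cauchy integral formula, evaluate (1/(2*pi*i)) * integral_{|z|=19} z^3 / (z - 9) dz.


Step 1: f(z) = z^3, a = 9 is inside |z| = 19
Step 2: By Cauchy integral formula: (1/(2pi*i)) * integral = f(a)
Step 3: f(9) = 9^3 = 729

729


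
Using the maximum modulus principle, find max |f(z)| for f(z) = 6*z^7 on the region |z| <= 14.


Step 1: On |z| = 14, |f(z)| = 6 * |z|^7 = 6 * 14^7
Step 2: By maximum modulus principle, maximum is on boundary.
Step 3: Maximum = 6 * 105413504 = 632481024

632481024


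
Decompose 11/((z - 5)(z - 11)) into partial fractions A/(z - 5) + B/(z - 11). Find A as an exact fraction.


Step 1: Multiply both sides by (z - 5) and set z = 5
Step 2: A = 11 / (5 - 11)
Step 3: A = 11 / (-6)
Step 4: A = -11/6

-11/6


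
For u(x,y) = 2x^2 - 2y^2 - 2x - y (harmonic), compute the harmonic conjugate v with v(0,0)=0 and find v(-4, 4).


Step 1: v_x = -u_y = 4y + 1
Step 2: v_y = u_x = 4x - 2
Step 3: v = 4xy + x - 2y + C
Step 4: v(0,0) = 0 => C = 0
Step 5: v(-4, 4) = -76

-76


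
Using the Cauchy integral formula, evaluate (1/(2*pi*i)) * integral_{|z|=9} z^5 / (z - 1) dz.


Step 1: f(z) = z^5, a = 1 is inside |z| = 9
Step 2: By Cauchy integral formula: (1/(2pi*i)) * integral = f(a)
Step 3: f(1) = 1^5 = 1

1


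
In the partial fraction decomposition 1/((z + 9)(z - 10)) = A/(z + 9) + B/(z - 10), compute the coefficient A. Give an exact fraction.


Step 1: Multiply both sides by (z + 9) and set z = -9
Step 2: A = 1 / (-9 - 10)
Step 3: A = 1 / (-19)
Step 4: A = -1/19

-1/19


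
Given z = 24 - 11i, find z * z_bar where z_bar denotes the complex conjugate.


Step 1: conj(z) = 24 + 11i
Step 2: z * conj(z) = 24^2 + (-11)^2
Step 3: = 576 + 121 = 697

697


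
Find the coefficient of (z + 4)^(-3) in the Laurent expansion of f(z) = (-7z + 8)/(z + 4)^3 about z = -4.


Step 1: Write the numerator in powers of (z + 4): -7z + 8 = -7(z + 4) + (-7*(-4) + 8) = -7(z + 4) + 36
Step 2: Divide by (z + 4)^3: f(z) = 36(z + 4)^(-3) - 7(z + 4)^(-2)
Step 3: This finite sum is the Laurent series of f about z = -4.
Step 4: Coefficient of (z + 4)^(-3) = -7*(-4) + 8 = 36

36


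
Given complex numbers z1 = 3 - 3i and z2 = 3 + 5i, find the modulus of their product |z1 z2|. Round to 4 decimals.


Step 1: |z1| = sqrt(3^2 + (-3)^2) = sqrt(18)
Step 2: |z2| = sqrt(3^2 + 5^2) = sqrt(34)
Step 3: |z1*z2| = |z1|*|z2| = sqrt(18) * sqrt(34) = sqrt(18 * 34) = sqrt(612)
Step 4: = 24.7386

24.7386


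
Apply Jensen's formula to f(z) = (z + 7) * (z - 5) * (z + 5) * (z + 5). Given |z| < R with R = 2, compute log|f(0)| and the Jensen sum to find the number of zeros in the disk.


Jensen's formula: (1/2pi)*integral log|f(Re^it)|dt = log|f(0)| + sum_{|a_k|<R} log(R/|a_k|)
Step 1: f(0) = 7 * (-5) * 5 * 5 = -875
Step 2: log|f(0)| = log|-7| + log|5| + log|-5| + log|-5| = 6.7742
Step 3: Zeros inside |z| < 2: none
Step 4: Jensen sum = (empty sum) = 0
Step 5: n(R) = number of terms in the Jensen sum = count of zeros inside |z| < 2 = 0

0


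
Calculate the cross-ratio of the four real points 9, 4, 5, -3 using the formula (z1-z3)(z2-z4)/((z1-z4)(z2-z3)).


Step 1: (z1-z3)(z2-z4) = 4 * 7 = 28
Step 2: (z1-z4)(z2-z3) = 12 * (-1) = -12
Step 3: Cross-ratio = -28/12 = -7/3

-7/3


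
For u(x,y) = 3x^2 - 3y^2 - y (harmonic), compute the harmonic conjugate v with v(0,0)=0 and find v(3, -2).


Step 1: v_x = -u_y = 6y + 1
Step 2: v_y = u_x = 6x + 0
Step 3: v = 6xy + x + C
Step 4: v(0,0) = 0 => C = 0
Step 5: v(3, -2) = -33

-33


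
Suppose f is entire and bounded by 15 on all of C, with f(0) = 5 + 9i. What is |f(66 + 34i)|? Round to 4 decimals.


Step 1: By Liouville's theorem, a bounded entire function is constant.
Step 2: f(z) = f(0) = 5 + 9i for all z.
Step 3: |f(w)| = |5 + 9i| = sqrt(25 + 81)
Step 4: = 10.2956

10.2956


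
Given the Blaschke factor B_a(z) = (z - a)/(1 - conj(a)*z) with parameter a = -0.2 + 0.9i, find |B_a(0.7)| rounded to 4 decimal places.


Step 1: Numerator z0 - a = 0.7 - (-0.2 + 0.9i) = 0.9 - 0.9i
Step 2: Denominator 1 - conj(a)*z0 = 1 - (-0.2 - 0.9i)*0.7 = 1.14 + 0.63i
Step 3: |z0 - a|^2 = 0.9^2 + (-0.9)^2 = 1.62; |1 - conj(a)*z0|^2 = 1.14^2 + 0.63^2 = 1.6965
Step 4: |B_a(0.7)| = sqrt(1.62 / 1.6965) = sqrt(0.954907)
Step 5: = 0.9772

0.9772


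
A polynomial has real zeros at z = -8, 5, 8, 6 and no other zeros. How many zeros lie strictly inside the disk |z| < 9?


Step 1: Check each root:
  z = -8: |-8| = 8 < 9
  z = 5: |5| = 5 < 9
  z = 8: |8| = 8 < 9
  z = 6: |6| = 6 < 9
Step 2: Count = 4

4


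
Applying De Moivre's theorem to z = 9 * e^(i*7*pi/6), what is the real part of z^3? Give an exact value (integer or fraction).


Step 1: By De Moivre's theorem, z^3 = 9^3 * e^(i*3*7*pi/6) = 729 * (cos(7*pi/2) + i*sin(7*pi/2))
Step 2: |z|^3 = 9^3 = 729
Step 3: Reduce the angle mod 2*pi: 7*pi/2 - 2*pi = 3*pi/2
Step 4: cos(3*pi/2) = 0
Step 5: Re(z^3) = 729 * 0 = 0

0


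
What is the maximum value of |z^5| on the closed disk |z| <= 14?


Step 1: On |z| = 14, |f(z)| = |z|^5 = 14^5
Step 2: By maximum modulus principle, maximum is on boundary.
Step 3: Maximum = 537824 = 537824

537824


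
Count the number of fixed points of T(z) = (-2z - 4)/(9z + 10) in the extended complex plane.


Step 1: Fixed points satisfy T(z) = z
Step 2: 9z^2 + 12z + 4 = 0
Step 3: Discriminant = 12^2 - 4*9*4 = 0
Step 4: Number of fixed points = 1

1


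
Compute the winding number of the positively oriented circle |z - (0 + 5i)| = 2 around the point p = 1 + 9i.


Step 1: Center c = (0, 5), radius = 2
Step 2: |p - c|^2 = 1^2 + 4^2 = 17
Step 3: r^2 = 4
Step 4: |p-c| > r so winding number = 0

0


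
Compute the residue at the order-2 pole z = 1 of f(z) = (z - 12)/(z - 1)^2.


Step 1: Pole of order 2 at z = 1
Step 2: Res = lim d/dz [(z - 1)^2 * f(z)] as z -> 1
Step 3: (z - 1)^2 * f(z) = z - 12
Step 4: d/dz[z - 12] = 1

1


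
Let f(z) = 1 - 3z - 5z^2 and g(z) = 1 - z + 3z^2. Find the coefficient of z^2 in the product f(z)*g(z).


Step 1: z^2 term in f*g comes from: (1)*(3z^2) + (-3z)*(-z) + (-5z^2)*(1)
Step 2: = 3 + 3 - 5
Step 3: = 1

1


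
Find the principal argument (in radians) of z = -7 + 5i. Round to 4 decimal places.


Step 1: z = -7 + 5i
Step 2: arg(z) = atan2(5, -7)
Step 3: arg(z) = 2.5213

2.5213


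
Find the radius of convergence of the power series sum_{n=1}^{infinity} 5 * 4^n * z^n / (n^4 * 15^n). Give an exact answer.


Step 1: General term a_n = 5 * 4^n / (n^4 * 15^n)
Step 2: By the root test, |a_n|^(1/n) = 5^(1/n) * 4 / (n^(4/n) * 15) -> 4/15 as n -> infinity (since 5^(1/n) -> 1 and n^(4/n) -> 1)
Step 3: R = 1/lim|a_n|^(1/n) = 15/4

15/4


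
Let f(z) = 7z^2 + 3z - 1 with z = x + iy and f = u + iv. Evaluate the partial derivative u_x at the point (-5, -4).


Step 1: f(z) = 7(x+iy)^2 + 3(x+iy) - 1
Step 2: u = 7(x^2 - y^2) + 3x - 1
Step 3: u_x = 14x + 3
Step 4: At (-5, -4): u_x = -70 + 3 = -67

-67


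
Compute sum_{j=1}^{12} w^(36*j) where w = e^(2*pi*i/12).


Step 1: The sum sum_{j=1}^{n} w^(k*j) equals n if n | k, else 0.
Step 2: Here n = 12, k = 36
Step 3: Does n divide k? 12 | 36 -> True
Step 4: Sum = 12

12


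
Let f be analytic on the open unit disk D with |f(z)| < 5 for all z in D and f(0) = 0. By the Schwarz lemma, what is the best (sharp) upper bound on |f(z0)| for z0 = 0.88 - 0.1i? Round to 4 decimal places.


Step 1: g = f/5 maps D -> D with g(0) = 0, so by the Schwarz lemma |g(z)| <= |z|, i.e. |f(z)| <= 5|z|; this is sharp (f(z) = 5z).
Step 2: |z0|^2 = 0.88^2 + (-0.1)^2 = 0.7844
Step 3: |z0| = sqrt(0.7844) = 0.885664
Step 4: Best bound = 5 * |z0| = 5 * 0.885664 = 4.4283

4.4283


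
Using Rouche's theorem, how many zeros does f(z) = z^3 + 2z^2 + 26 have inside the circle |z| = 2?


Step 1: On |z| = 2 the three terms have sizes |z^3| = 2^3 = 8, |2z^2| = 2*2^2 = 8, |26| = 26
Step 2: The dominant term is g(z) = 26; let h(z) = z^3 + 2z^2 so f = g + h
Step 3: On |z| = 2: |g| = 26 and |h| <= 8 + 8 = 16
Step 4: Since 26 > 16, |h| < |g| on |z| = 2, so by Rouche f has the same number of zeros as g inside |z| < 2
Step 5: g(z) = 26 is a nonzero constant with no zeros inside |z| < 2. Answer = 0

0
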